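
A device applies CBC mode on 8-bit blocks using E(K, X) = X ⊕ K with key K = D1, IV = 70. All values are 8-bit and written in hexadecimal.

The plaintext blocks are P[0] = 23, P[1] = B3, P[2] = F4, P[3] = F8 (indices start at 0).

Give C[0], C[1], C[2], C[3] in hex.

CBC encryption: C_i = E(K, P_i ⊕ C_{i−1}), with C_{−1} = IV.
C[0]: P[0] ⊕ 70 = 53; E(K, 53) = 82.
C[1]: P[1] ⊕ 82 = 31; E(K, 31) = E0.
C[2]: P[2] ⊕ E0 = 14; E(K, 14) = C5.
C[3]: P[3] ⊕ C5 = 3D; E(K, 3D) = EC.

C[0] = 82, C[1] = E0, C[2] = C5, C[3] = EC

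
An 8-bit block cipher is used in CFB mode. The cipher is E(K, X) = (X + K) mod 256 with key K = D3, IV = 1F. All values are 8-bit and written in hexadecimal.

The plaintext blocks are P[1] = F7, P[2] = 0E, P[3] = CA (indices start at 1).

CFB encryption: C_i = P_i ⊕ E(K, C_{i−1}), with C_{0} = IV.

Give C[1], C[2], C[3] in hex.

C[1] = 05, C[2] = D6, C[3] = 63

C[1]: E(K, 1F) = F2; F7 ⊕ F2 = 05.
C[2]: E(K, 05) = D8; 0E ⊕ D8 = D6.
C[3]: E(K, D6) = A9; CA ⊕ A9 = 63.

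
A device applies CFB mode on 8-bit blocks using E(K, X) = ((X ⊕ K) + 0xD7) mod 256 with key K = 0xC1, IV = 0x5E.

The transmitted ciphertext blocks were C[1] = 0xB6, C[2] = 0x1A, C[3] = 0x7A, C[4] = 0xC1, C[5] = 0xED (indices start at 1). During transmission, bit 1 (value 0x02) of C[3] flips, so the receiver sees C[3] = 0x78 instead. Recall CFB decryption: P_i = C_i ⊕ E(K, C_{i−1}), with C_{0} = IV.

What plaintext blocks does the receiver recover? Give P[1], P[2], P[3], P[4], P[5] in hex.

Only C[3] changed, to 0x78. In CFB, a change in C_i flips the same bit in P_i and garbles P_{i+1}. Decrypting the received ciphertext:
P[1]: E(K, 0x5E) = 0x76; 0xB6 ⊕ 0x76 = 0xC0.
P[2]: E(K, 0xB6) = 0x4E; 0x1A ⊕ 0x4E = 0x54.
P[3]: E(K, 0x1A) = 0xB2; 0x78 ⊕ 0xB2 = 0xCA.
P[4]: E(K, 0x78) = 0x90; 0xC1 ⊕ 0x90 = 0x51.
P[5]: E(K, 0xC1) = 0xD7; 0xED ⊕ 0xD7 = 0x3A.
Blocks that differ from the original plaintext: P[3], P[4].

P[1] = 0xC0, P[2] = 0x54, P[3] = 0xCA, P[4] = 0x51, P[5] = 0x3A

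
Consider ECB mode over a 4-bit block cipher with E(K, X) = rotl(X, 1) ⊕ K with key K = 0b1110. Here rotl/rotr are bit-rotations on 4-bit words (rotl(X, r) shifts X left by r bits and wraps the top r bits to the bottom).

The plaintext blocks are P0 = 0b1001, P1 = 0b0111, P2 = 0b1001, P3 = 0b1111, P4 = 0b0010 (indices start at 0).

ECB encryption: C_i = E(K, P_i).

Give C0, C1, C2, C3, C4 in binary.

C0: E(K, 0b1001) = 0b1101.
C1: E(K, 0b0111) = 0b0000.
C2: E(K, 0b1001) = 0b1101.
C3: E(K, 0b1111) = 0b0001.
C4: E(K, 0b0010) = 0b1010.

C0 = 0b1101, C1 = 0b0000, C2 = 0b1101, C3 = 0b0001, C4 = 0b1010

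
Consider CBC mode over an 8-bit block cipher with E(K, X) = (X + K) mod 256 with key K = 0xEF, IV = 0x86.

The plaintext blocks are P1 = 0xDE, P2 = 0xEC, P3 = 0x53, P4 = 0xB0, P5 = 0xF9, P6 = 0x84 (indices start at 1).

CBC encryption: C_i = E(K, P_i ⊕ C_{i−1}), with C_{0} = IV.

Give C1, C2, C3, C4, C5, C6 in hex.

C1 = 0x47, C2 = 0x9A, C3 = 0xB8, C4 = 0xF7, C5 = 0xFD, C6 = 0x68

C1: P1 ⊕ 0x86 = 0x58; E(K, 0x58) = 0x47.
C2: P2 ⊕ 0x47 = 0xAB; E(K, 0xAB) = 0x9A.
C3: P3 ⊕ 0x9A = 0xC9; E(K, 0xC9) = 0xB8.
C4: P4 ⊕ 0xB8 = 0x08; E(K, 0x08) = 0xF7.
C5: P5 ⊕ 0xF7 = 0x0E; E(K, 0x0E) = 0xFD.
C6: P6 ⊕ 0xFD = 0x79; E(K, 0x79) = 0x68.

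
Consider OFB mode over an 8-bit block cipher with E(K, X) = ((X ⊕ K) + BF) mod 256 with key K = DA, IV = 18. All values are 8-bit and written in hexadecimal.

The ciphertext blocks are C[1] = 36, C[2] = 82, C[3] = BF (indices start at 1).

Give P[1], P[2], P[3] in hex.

OFB decryption: S_i = E(K, S_{i−1}) with S_{0} = IV; P_i = C_i ⊕ S_i.
P[1]: S = E(K, 18) = 81; 36 ⊕ 81 = B7.
P[2]: S = E(K, 81) = 1A; 82 ⊕ 1A = 98.
P[3]: S = E(K, 1A) = 7F; BF ⊕ 7F = C0.

P[1] = B7, P[2] = 98, P[3] = C0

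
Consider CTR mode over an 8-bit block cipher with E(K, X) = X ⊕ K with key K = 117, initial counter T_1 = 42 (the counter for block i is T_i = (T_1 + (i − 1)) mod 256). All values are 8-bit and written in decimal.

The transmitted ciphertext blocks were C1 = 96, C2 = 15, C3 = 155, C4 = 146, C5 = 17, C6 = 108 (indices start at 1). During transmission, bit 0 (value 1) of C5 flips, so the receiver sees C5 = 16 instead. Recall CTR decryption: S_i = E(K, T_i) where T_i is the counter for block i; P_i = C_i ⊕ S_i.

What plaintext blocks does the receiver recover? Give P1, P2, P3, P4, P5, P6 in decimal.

Only C5 changed, to 16. In CTR, a change in C_i flips the same bit in P_i only; the keystream is unaffected. Decrypting the received ciphertext:
P1: T = 42, S = E(K, T) = 95; 96 ⊕ 95 = 63.
P2: T = 43, S = E(K, T) = 94; 15 ⊕ 94 = 81.
P3: T = 44, S = E(K, T) = 89; 155 ⊕ 89 = 194.
P4: T = 45, S = E(K, T) = 88; 146 ⊕ 88 = 202.
P5: T = 46, S = E(K, T) = 91; 16 ⊕ 91 = 75.
P6: T = 47, S = E(K, T) = 90; 108 ⊕ 90 = 54.
Blocks that differ from the original plaintext: P5.

P1 = 63, P2 = 81, P3 = 194, P4 = 202, P5 = 75, P6 = 54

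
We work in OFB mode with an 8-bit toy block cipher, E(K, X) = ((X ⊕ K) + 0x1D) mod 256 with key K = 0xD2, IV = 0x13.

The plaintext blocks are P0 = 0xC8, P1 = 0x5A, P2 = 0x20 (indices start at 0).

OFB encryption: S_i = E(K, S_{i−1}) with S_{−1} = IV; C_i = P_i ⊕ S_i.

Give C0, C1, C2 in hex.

C0: S = E(K, 0x13) = 0xDE; 0xC8 ⊕ 0xDE = 0x16.
C1: S = E(K, 0xDE) = 0x29; 0x5A ⊕ 0x29 = 0x73.
C2: S = E(K, 0x29) = 0x18; 0x20 ⊕ 0x18 = 0x38.

C0 = 0x16, C1 = 0x73, C2 = 0x38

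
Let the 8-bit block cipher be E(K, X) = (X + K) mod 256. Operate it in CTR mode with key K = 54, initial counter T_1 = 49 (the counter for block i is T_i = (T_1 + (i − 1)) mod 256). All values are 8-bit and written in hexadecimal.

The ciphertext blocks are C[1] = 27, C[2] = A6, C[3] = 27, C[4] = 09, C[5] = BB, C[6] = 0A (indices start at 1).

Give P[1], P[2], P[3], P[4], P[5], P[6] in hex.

P[1] = BA, P[2] = 38, P[3] = B8, P[4] = A9, P[5] = 1A, P[6] = A8

CTR decryption: S_i = E(K, T_i) where T_i is the counter for block i; P_i = C_i ⊕ S_i.
P[1]: T = 49, S = E(K, T) = 9D; 27 ⊕ 9D = BA.
P[2]: T = 4A, S = E(K, T) = 9E; A6 ⊕ 9E = 38.
P[3]: T = 4B, S = E(K, T) = 9F; 27 ⊕ 9F = B8.
P[4]: T = 4C, S = E(K, T) = A0; 09 ⊕ A0 = A9.
P[5]: T = 4D, S = E(K, T) = A1; BB ⊕ A1 = 1A.
P[6]: T = 4E, S = E(K, T) = A2; 0A ⊕ A2 = A8.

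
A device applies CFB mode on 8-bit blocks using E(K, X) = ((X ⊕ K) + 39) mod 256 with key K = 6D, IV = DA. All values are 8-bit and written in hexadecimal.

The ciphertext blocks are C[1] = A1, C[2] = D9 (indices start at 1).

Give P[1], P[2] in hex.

P[1] = 51, P[2] = DC

CFB decryption: P_i = C_i ⊕ E(K, C_{i−1}), with C_{0} = IV.
P[1]: E(K, DA) = F0; A1 ⊕ F0 = 51.
P[2]: E(K, A1) = 05; D9 ⊕ 05 = DC.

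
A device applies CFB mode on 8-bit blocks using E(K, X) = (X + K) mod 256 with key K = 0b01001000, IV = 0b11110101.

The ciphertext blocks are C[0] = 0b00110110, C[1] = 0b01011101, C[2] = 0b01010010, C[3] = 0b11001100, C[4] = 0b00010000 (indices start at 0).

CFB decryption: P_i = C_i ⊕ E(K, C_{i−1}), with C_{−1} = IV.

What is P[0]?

P[0] = 0b00001011

P[0]: E(K, 0b11110101) = 0b00111101; 0b00110110 ⊕ 0b00111101 = 0b00001011.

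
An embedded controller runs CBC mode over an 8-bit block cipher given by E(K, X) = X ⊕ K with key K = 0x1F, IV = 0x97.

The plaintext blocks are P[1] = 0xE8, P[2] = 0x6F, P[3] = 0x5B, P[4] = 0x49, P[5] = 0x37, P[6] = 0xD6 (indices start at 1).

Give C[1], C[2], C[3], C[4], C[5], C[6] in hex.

C[1] = 0x60, C[2] = 0x10, C[3] = 0x54, C[4] = 0x02, C[5] = 0x2A, C[6] = 0xE3

CBC encryption: C_i = E(K, P_i ⊕ C_{i−1}), with C_{0} = IV.
C[1]: P[1] ⊕ 0x97 = 0x7F; E(K, 0x7F) = 0x60.
C[2]: P[2] ⊕ 0x60 = 0x0F; E(K, 0x0F) = 0x10.
C[3]: P[3] ⊕ 0x10 = 0x4B; E(K, 0x4B) = 0x54.
C[4]: P[4] ⊕ 0x54 = 0x1D; E(K, 0x1D) = 0x02.
C[5]: P[5] ⊕ 0x02 = 0x35; E(K, 0x35) = 0x2A.
C[6]: P[6] ⊕ 0x2A = 0xFC; E(K, 0xFC) = 0xE3.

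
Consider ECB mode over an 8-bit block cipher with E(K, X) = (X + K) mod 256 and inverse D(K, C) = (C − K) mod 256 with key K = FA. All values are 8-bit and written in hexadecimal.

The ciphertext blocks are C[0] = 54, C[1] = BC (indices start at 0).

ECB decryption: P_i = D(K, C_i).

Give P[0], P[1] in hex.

P[0] = 5A, P[1] = C2

P[0]: D(K, 54) = 5A.
P[1]: D(K, BC) = C2.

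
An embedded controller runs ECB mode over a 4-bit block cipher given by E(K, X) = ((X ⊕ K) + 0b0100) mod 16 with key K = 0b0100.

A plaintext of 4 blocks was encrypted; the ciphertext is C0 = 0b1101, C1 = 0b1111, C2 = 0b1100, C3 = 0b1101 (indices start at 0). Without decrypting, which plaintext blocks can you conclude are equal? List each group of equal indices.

P0 = P3

ECB encrypts each block independently with the same key, so equal ciphertext blocks imply equal plaintext blocks.
C0 = C3 = 0b1101, so P0 = P3.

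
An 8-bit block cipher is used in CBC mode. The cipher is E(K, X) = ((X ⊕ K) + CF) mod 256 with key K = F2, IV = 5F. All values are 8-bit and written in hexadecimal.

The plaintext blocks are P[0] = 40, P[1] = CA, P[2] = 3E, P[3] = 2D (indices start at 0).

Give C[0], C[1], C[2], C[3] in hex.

CBC encryption: C_i = E(K, P_i ⊕ C_{i−1}), with C_{−1} = IV.
C[0]: P[0] ⊕ 5F = 1F; E(K, 1F) = BC.
C[1]: P[1] ⊕ BC = 76; E(K, 76) = 53.
C[2]: P[2] ⊕ 53 = 6D; E(K, 6D) = 6E.
C[3]: P[3] ⊕ 6E = 43; E(K, 43) = 80.

C[0] = BC, C[1] = 53, C[2] = 6E, C[3] = 80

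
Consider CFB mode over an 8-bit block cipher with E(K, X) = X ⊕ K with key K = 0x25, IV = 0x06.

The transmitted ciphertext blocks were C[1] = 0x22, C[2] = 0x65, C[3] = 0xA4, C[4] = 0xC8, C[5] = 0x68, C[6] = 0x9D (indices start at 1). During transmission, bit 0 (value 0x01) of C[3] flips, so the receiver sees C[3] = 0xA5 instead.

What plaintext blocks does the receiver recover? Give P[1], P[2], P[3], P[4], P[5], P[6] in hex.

CFB decryption: P_i = C_i ⊕ E(K, C_{i−1}), with C_{0} = IV.
Only C[3] changed, to 0xA5. In CFB, a change in C_i flips the same bit in P_i and garbles P_{i+1}. Decrypting the received ciphertext:
P[1]: E(K, 0x06) = 0x23; 0x22 ⊕ 0x23 = 0x01.
P[2]: E(K, 0x22) = 0x07; 0x65 ⊕ 0x07 = 0x62.
P[3]: E(K, 0x65) = 0x40; 0xA5 ⊕ 0x40 = 0xE5.
P[4]: E(K, 0xA5) = 0x80; 0xC8 ⊕ 0x80 = 0x48.
P[5]: E(K, 0xC8) = 0xED; 0x68 ⊕ 0xED = 0x85.
P[6]: E(K, 0x68) = 0x4D; 0x9D ⊕ 0x4D = 0xD0.
Blocks that differ from the original plaintext: P[3], P[4].

P[1] = 0x01, P[2] = 0x62, P[3] = 0xE5, P[4] = 0x48, P[5] = 0x85, P[6] = 0xD0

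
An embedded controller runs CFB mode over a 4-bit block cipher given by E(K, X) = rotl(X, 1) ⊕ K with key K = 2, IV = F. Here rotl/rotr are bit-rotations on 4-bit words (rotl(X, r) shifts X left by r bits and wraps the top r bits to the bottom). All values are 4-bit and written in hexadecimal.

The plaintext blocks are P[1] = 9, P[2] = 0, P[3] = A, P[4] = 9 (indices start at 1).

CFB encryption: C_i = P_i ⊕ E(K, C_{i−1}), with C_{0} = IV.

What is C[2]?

C[2] = A

C[1]: E(K, F) = D; 9 ⊕ D = 4.
C[2]: E(K, 4) = A; 0 ⊕ A = A.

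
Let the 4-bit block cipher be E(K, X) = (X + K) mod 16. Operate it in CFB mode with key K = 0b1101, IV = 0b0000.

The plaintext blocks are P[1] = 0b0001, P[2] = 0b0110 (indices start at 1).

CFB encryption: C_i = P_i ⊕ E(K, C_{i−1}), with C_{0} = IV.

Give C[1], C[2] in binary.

C[1] = 0b1100, C[2] = 0b1111

C[1]: E(K, 0b0000) = 0b1101; 0b0001 ⊕ 0b1101 = 0b1100.
C[2]: E(K, 0b1100) = 0b1001; 0b0110 ⊕ 0b1001 = 0b1111.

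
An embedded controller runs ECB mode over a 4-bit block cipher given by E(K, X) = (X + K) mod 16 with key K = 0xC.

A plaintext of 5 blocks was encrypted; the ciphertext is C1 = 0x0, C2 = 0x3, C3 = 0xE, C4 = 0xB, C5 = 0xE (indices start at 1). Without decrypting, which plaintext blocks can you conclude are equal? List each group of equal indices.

P3 = P5

ECB encrypts each block independently with the same key, so equal ciphertext blocks imply equal plaintext blocks.
C3 = C5 = 0xE, so P3 = P5.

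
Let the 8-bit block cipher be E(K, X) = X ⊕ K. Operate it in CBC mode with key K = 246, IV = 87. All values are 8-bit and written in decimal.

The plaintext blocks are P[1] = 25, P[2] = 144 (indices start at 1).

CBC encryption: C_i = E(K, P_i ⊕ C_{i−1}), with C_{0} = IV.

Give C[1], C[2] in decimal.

C[1]: P[1] ⊕ 87 = 78; E(K, 78) = 184.
C[2]: P[2] ⊕ 184 = 40; E(K, 40) = 222.

C[1] = 184, C[2] = 222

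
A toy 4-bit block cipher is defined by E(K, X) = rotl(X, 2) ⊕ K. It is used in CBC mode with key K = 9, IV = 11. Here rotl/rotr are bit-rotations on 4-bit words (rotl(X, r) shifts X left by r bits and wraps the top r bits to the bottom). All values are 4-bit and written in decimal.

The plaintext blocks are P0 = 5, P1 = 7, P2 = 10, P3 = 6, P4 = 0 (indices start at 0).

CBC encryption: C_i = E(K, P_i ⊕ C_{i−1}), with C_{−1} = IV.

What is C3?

C3 = 0

C0: P0 ⊕ 11 = 14; E(K, 14) = 2.
C1: P1 ⊕ 2 = 5; E(K, 5) = 12.
C2: P2 ⊕ 12 = 6; E(K, 6) = 0.
C3: P3 ⊕ 0 = 6; E(K, 6) = 0.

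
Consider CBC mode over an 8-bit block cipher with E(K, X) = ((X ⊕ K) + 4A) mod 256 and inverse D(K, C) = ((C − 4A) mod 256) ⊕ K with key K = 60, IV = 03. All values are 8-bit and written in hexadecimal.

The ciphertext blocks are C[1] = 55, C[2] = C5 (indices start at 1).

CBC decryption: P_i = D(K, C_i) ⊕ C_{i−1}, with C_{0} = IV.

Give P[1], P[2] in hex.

P[1]: D(K, 55) = 6B; 6B ⊕ 03 = 68.
P[2]: D(K, C5) = 1B; 1B ⊕ 55 = 4E.

P[1] = 68, P[2] = 4E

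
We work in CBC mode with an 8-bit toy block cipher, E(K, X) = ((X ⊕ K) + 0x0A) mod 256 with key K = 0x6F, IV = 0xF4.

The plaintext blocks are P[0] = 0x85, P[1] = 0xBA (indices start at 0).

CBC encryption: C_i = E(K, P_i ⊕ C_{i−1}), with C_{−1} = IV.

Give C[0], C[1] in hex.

C[0]: P[0] ⊕ 0xF4 = 0x71; E(K, 0x71) = 0x28.
C[1]: P[1] ⊕ 0x28 = 0x92; E(K, 0x92) = 0x07.

C[0] = 0x28, C[1] = 0x07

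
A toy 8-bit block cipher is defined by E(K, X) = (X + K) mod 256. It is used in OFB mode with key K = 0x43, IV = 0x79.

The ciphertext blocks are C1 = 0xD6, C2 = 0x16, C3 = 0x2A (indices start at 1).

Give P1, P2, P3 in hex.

OFB decryption: S_i = E(K, S_{i−1}) with S_{0} = IV; P_i = C_i ⊕ S_i.
P1: S = E(K, 0x79) = 0xBC; 0xD6 ⊕ 0xBC = 0x6A.
P2: S = E(K, 0xBC) = 0xFF; 0x16 ⊕ 0xFF = 0xE9.
P3: S = E(K, 0xFF) = 0x42; 0x2A ⊕ 0x42 = 0x68.

P1 = 0x6A, P2 = 0xE9, P3 = 0x68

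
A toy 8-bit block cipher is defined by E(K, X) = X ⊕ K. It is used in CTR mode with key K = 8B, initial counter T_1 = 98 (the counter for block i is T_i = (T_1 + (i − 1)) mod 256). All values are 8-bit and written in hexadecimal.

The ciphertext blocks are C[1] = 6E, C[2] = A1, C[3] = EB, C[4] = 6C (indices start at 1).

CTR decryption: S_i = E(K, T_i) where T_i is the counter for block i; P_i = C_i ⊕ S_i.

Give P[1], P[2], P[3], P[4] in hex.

P[1]: T = 98, S = E(K, T) = 13; 6E ⊕ 13 = 7D.
P[2]: T = 99, S = E(K, T) = 12; A1 ⊕ 12 = B3.
P[3]: T = 9A, S = E(K, T) = 11; EB ⊕ 11 = FA.
P[4]: T = 9B, S = E(K, T) = 10; 6C ⊕ 10 = 7C.

P[1] = 7D, P[2] = B3, P[3] = FA, P[4] = 7C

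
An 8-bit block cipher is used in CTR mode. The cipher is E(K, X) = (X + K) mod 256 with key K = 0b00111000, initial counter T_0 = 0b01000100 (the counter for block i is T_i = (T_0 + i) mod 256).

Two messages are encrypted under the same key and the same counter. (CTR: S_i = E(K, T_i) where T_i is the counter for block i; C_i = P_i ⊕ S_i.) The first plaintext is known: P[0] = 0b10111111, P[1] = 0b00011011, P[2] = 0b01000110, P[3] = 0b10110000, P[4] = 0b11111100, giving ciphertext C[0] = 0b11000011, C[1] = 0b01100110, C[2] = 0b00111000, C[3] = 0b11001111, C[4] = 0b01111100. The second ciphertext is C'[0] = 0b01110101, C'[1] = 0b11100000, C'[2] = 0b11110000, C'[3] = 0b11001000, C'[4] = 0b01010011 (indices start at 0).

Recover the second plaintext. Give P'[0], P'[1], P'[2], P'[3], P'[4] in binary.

In CTR with a reused counter, both messages share the same keystream S_i, so C_i ⊕ C'_i = P_i ⊕ P'_i and thus P'_i = P_i ⊕ C_i ⊕ C'_i.
P'[0]: 0b10111111 ⊕ 0b11000011 ⊕ 0b01110101 = 0b00001001.
P'[1]: 0b00011011 ⊕ 0b01100110 ⊕ 0b11100000 = 0b10011101.
P'[2]: 0b01000110 ⊕ 0b00111000 ⊕ 0b11110000 = 0b10001110.
P'[3]: 0b10110000 ⊕ 0b11001111 ⊕ 0b11001000 = 0b10110111.
P'[4]: 0b11111100 ⊕ 0b01111100 ⊕ 0b01010011 = 0b11010011.

P'[0] = 0b00001001, P'[1] = 0b10011101, P'[2] = 0b10001110, P'[3] = 0b10110111, P'[4] = 0b11010011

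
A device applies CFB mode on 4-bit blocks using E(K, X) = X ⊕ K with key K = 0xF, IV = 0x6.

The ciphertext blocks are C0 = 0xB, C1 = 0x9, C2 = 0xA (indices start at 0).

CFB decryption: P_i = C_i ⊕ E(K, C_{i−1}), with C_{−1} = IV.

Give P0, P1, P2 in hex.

P0 = 0x2, P1 = 0xD, P2 = 0xC

P0: E(K, 0x6) = 0x9; 0xB ⊕ 0x9 = 0x2.
P1: E(K, 0xB) = 0x4; 0x9 ⊕ 0x4 = 0xD.
P2: E(K, 0x9) = 0x6; 0xA ⊕ 0x6 = 0xC.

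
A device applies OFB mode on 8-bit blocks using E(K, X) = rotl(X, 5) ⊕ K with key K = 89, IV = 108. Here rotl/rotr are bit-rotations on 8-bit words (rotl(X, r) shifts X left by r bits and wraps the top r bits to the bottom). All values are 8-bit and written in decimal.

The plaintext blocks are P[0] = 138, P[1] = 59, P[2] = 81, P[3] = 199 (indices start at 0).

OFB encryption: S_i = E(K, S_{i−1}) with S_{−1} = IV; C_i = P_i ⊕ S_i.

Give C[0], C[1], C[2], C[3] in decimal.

C[0]: S = E(K, 108) = 212; 138 ⊕ 212 = 94.
C[1]: S = E(K, 212) = 195; 59 ⊕ 195 = 248.
C[2]: S = E(K, 195) = 33; 81 ⊕ 33 = 112.
C[3]: S = E(K, 33) = 125; 199 ⊕ 125 = 186.

C[0] = 94, C[1] = 248, C[2] = 112, C[3] = 186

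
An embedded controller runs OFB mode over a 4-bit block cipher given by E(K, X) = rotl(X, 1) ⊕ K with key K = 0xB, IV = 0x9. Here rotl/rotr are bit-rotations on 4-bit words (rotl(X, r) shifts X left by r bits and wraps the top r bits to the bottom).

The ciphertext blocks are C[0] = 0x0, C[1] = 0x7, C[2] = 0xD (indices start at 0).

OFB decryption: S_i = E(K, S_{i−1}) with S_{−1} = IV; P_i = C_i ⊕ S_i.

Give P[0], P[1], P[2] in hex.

P[0]: S = E(K, 0x9) = 0x8; 0x0 ⊕ 0x8 = 0x8.
P[1]: S = E(K, 0x8) = 0xA; 0x7 ⊕ 0xA = 0xD.
P[2]: S = E(K, 0xA) = 0xE; 0xD ⊕ 0xE = 0x3.

P[0] = 0x8, P[1] = 0xD, P[2] = 0x3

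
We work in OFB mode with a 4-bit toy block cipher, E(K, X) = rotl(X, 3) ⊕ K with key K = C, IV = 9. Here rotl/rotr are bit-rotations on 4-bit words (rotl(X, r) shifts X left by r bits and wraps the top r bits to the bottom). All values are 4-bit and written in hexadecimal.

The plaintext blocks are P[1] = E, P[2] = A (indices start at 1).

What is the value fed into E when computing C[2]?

0

OFB encryption: S_i = E(K, S_{i−1}) with S_{0} = IV; C_i = P_i ⊕ S_i.
C[1]: S = E(K, 9) = 0; E ⊕ 0 = E.
C[2]: S = E(K, 0) = C; A ⊕ C = 6.
So the input to E for block [2] is 0.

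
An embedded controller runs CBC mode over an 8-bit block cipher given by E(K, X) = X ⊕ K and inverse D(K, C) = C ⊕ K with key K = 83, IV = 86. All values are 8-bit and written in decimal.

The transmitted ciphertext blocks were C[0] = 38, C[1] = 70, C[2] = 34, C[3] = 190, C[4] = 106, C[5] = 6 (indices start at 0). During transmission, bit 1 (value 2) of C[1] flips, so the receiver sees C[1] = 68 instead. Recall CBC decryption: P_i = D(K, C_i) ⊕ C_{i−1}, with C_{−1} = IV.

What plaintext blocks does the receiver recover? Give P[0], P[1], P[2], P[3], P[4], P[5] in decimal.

P[0] = 35, P[1] = 49, P[2] = 53, P[3] = 207, P[4] = 135, P[5] = 63

Only C[1] changed, to 68. In CBC, a change in C_i garbles P_i and flips the same bit in P_{i+1}. Decrypting the received ciphertext:
P[0]: D(K, 38) = 117; 117 ⊕ 86 = 35.
P[1]: D(K, 68) = 23; 23 ⊕ 38 = 49.
P[2]: D(K, 34) = 113; 113 ⊕ 68 = 53.
P[3]: D(K, 190) = 237; 237 ⊕ 34 = 207.
P[4]: D(K, 106) = 57; 57 ⊕ 190 = 135.
P[5]: D(K, 6) = 85; 85 ⊕ 106 = 63.
Blocks that differ from the original plaintext: P[1], P[2].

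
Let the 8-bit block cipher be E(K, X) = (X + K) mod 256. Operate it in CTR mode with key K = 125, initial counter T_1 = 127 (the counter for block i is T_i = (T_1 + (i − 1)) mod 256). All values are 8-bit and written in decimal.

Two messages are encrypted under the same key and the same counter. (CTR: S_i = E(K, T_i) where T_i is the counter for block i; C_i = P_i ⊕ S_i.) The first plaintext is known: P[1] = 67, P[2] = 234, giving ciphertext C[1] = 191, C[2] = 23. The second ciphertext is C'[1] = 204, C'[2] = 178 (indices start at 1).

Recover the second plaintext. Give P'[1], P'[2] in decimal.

In CTR with a reused counter, both messages share the same keystream S_i, so C_i ⊕ C'_i = P_i ⊕ P'_i and thus P'_i = P_i ⊕ C_i ⊕ C'_i.
P'[1]: 67 ⊕ 191 ⊕ 204 = 48.
P'[2]: 234 ⊕ 23 ⊕ 178 = 79.

P'[1] = 48, P'[2] = 79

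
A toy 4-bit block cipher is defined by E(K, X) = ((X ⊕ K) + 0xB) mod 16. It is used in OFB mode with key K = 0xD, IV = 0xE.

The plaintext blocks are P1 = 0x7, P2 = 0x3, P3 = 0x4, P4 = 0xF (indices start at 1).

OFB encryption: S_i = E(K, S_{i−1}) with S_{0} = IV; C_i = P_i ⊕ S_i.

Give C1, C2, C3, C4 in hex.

C1 = 0x9, C2 = 0xD, C3 = 0xA, C4 = 0x1

C1: S = E(K, 0xE) = 0xE; 0x7 ⊕ 0xE = 0x9.
C2: S = E(K, 0xE) = 0xE; 0x3 ⊕ 0xE = 0xD.
C3: S = E(K, 0xE) = 0xE; 0x4 ⊕ 0xE = 0xA.
C4: S = E(K, 0xE) = 0xE; 0xF ⊕ 0xE = 0x1.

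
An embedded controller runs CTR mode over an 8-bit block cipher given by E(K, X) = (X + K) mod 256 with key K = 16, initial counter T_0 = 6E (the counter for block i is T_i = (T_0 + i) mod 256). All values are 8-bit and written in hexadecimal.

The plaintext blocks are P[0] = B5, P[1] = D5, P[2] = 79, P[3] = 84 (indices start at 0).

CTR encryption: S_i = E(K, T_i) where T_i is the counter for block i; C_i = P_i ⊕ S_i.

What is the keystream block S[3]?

87

C[0]: T = 6E, S = E(K, T) = 84; B5 ⊕ 84 = 31.
C[1]: T = 6F, S = E(K, T) = 85; D5 ⊕ 85 = 50.
C[2]: T = 70, S = E(K, T) = 86; 79 ⊕ 86 = FF.
C[3]: T = 71, S = E(K, T) = 87; 84 ⊕ 87 = 03.
So S[3] = 87.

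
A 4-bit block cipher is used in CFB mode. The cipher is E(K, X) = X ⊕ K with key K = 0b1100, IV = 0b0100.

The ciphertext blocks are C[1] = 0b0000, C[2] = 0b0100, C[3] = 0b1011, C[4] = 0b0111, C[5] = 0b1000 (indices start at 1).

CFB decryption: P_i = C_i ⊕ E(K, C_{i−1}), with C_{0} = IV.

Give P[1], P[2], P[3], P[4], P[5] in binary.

P[1] = 0b1000, P[2] = 0b1000, P[3] = 0b0011, P[4] = 0b0000, P[5] = 0b0011

P[1]: E(K, 0b0100) = 0b1000; 0b0000 ⊕ 0b1000 = 0b1000.
P[2]: E(K, 0b0000) = 0b1100; 0b0100 ⊕ 0b1100 = 0b1000.
P[3]: E(K, 0b0100) = 0b1000; 0b1011 ⊕ 0b1000 = 0b0011.
P[4]: E(K, 0b1011) = 0b0111; 0b0111 ⊕ 0b0111 = 0b0000.
P[5]: E(K, 0b0111) = 0b1011; 0b1000 ⊕ 0b1011 = 0b0011.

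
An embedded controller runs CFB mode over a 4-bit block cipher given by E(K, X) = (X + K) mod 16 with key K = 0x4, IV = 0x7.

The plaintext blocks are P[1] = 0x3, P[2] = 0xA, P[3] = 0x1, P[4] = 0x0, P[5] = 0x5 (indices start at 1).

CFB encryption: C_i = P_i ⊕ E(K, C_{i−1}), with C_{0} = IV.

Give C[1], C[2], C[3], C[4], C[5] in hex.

C[1]: E(K, 0x7) = 0xB; 0x3 ⊕ 0xB = 0x8.
C[2]: E(K, 0x8) = 0xC; 0xA ⊕ 0xC = 0x6.
C[3]: E(K, 0x6) = 0xA; 0x1 ⊕ 0xA = 0xB.
C[4]: E(K, 0xB) = 0xF; 0x0 ⊕ 0xF = 0xF.
C[5]: E(K, 0xF) = 0x3; 0x5 ⊕ 0x3 = 0x6.

C[1] = 0x8, C[2] = 0x6, C[3] = 0xB, C[4] = 0xF, C[5] = 0x6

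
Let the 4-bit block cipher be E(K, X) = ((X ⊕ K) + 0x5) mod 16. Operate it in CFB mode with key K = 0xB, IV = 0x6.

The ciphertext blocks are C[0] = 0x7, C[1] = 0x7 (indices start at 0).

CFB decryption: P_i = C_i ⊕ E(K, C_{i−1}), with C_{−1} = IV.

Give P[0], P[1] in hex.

P[0]: E(K, 0x6) = 0x2; 0x7 ⊕ 0x2 = 0x5.
P[1]: E(K, 0x7) = 0x1; 0x7 ⊕ 0x1 = 0x6.

P[0] = 0x5, P[1] = 0x6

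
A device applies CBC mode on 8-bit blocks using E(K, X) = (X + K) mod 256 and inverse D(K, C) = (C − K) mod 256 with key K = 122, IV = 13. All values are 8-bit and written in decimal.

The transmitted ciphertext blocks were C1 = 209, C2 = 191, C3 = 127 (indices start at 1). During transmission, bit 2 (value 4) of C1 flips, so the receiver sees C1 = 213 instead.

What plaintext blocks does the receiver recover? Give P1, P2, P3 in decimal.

CBC decryption: P_i = D(K, C_i) ⊕ C_{i−1}, with C_{0} = IV.
Only C1 changed, to 213. In CBC, a change in C_i garbles P_i and flips the same bit in P_{i+1}. Decrypting the received ciphertext:
P1: D(K, 213) = 91; 91 ⊕ 13 = 86.
P2: D(K, 191) = 69; 69 ⊕ 213 = 144.
P3: D(K, 127) = 5; 5 ⊕ 191 = 186.
Blocks that differ from the original plaintext: P1, P2.

P1 = 86, P2 = 144, P3 = 186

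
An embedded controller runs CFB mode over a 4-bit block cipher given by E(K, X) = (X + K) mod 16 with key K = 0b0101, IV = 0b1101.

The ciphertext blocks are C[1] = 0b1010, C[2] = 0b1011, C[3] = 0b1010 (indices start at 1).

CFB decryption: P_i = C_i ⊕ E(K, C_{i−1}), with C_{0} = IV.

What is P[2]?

P[2] = 0b0100

P[2]: E(K, 0b1010) = 0b1111; 0b1011 ⊕ 0b1111 = 0b0100.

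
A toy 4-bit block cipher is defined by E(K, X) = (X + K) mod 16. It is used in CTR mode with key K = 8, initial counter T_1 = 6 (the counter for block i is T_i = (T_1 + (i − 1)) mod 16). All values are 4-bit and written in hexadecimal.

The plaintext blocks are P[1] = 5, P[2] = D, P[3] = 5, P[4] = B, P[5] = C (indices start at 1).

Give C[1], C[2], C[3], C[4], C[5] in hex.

C[1] = B, C[2] = 2, C[3] = 5, C[4] = A, C[5] = E

CTR encryption: S_i = E(K, T_i) where T_i is the counter for block i; C_i = P_i ⊕ S_i.
C[1]: T = 6, S = E(K, T) = E; 5 ⊕ E = B.
C[2]: T = 7, S = E(K, T) = F; D ⊕ F = 2.
C[3]: T = 8, S = E(K, T) = 0; 5 ⊕ 0 = 5.
C[4]: T = 9, S = E(K, T) = 1; B ⊕ 1 = A.
C[5]: T = A, S = E(K, T) = 2; C ⊕ 2 = E.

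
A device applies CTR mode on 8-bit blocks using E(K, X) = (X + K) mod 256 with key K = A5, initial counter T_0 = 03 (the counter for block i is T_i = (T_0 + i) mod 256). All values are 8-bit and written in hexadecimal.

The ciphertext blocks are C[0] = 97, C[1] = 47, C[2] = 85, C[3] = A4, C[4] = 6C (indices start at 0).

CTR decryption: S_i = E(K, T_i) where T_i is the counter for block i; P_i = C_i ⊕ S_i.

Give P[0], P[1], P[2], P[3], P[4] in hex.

P[0]: T = 03, S = E(K, T) = A8; 97 ⊕ A8 = 3F.
P[1]: T = 04, S = E(K, T) = A9; 47 ⊕ A9 = EE.
P[2]: T = 05, S = E(K, T) = AA; 85 ⊕ AA = 2F.
P[3]: T = 06, S = E(K, T) = AB; A4 ⊕ AB = 0F.
P[4]: T = 07, S = E(K, T) = AC; 6C ⊕ AC = C0.

P[0] = 3F, P[1] = EE, P[2] = 2F, P[3] = 0F, P[4] = C0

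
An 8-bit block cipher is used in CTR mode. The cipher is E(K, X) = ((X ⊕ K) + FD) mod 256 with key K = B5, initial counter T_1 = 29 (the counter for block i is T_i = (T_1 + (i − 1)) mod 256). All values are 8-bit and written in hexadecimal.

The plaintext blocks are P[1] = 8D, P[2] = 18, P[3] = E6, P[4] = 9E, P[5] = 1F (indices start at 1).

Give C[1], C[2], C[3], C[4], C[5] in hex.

C[1] = 14, C[2] = 84, C[3] = 7D, C[4] = 08, C[5] = 8A

CTR encryption: S_i = E(K, T_i) where T_i is the counter for block i; C_i = P_i ⊕ S_i.
C[1]: T = 29, S = E(K, T) = 99; 8D ⊕ 99 = 14.
C[2]: T = 2A, S = E(K, T) = 9C; 18 ⊕ 9C = 84.
C[3]: T = 2B, S = E(K, T) = 9B; E6 ⊕ 9B = 7D.
C[4]: T = 2C, S = E(K, T) = 96; 9E ⊕ 96 = 08.
C[5]: T = 2D, S = E(K, T) = 95; 1F ⊕ 95 = 8A.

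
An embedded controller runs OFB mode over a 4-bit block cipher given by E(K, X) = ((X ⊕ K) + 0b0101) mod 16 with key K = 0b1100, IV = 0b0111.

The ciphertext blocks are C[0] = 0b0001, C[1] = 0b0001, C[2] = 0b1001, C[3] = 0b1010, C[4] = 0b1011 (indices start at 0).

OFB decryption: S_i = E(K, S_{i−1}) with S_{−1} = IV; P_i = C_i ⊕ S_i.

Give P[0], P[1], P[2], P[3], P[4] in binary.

P[0] = 0b0001, P[1] = 0b0000, P[2] = 0b1011, P[3] = 0b1001, P[4] = 0b1111

P[0]: S = E(K, 0b0111) = 0b0000; 0b0001 ⊕ 0b0000 = 0b0001.
P[1]: S = E(K, 0b0000) = 0b0001; 0b0001 ⊕ 0b0001 = 0b0000.
P[2]: S = E(K, 0b0001) = 0b0010; 0b1001 ⊕ 0b0010 = 0b1011.
P[3]: S = E(K, 0b0010) = 0b0011; 0b1010 ⊕ 0b0011 = 0b1001.
P[4]: S = E(K, 0b0011) = 0b0100; 0b1011 ⊕ 0b0100 = 0b1111.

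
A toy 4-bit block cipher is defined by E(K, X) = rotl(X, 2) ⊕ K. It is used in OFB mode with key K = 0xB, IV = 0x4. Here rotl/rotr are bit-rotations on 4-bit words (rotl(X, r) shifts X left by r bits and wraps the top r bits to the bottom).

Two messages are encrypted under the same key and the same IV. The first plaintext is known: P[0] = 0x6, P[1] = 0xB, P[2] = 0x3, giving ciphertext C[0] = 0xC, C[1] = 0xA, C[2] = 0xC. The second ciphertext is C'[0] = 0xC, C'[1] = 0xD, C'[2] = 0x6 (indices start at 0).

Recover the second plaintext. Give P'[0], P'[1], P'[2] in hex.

In OFB with a reused IV, both messages share the same keystream S_i, so C_i ⊕ C'_i = P_i ⊕ P'_i and thus P'_i = P_i ⊕ C_i ⊕ C'_i.
P'[0]: 0x6 ⊕ 0xC ⊕ 0xC = 0x6.
P'[1]: 0xB ⊕ 0xA ⊕ 0xD = 0xC.
P'[2]: 0x3 ⊕ 0xC ⊕ 0x6 = 0x9.

P'[0] = 0x6, P'[1] = 0xC, P'[2] = 0x9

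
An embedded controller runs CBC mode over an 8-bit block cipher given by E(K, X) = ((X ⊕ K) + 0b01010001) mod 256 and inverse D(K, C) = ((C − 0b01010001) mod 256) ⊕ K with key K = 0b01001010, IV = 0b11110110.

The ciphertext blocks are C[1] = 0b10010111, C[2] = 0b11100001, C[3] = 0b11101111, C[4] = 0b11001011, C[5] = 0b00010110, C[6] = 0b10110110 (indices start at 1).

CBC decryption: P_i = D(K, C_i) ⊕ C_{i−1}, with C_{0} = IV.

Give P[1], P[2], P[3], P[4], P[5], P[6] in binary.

P[1]: D(K, 0b10010111) = 0b00001100; 0b00001100 ⊕ 0b11110110 = 0b11111010.
P[2]: D(K, 0b11100001) = 0b11011010; 0b11011010 ⊕ 0b10010111 = 0b01001101.
P[3]: D(K, 0b11101111) = 0b11010100; 0b11010100 ⊕ 0b11100001 = 0b00110101.
P[4]: D(K, 0b11001011) = 0b00110000; 0b00110000 ⊕ 0b11101111 = 0b11011111.
P[5]: D(K, 0b00010110) = 0b10001111; 0b10001111 ⊕ 0b11001011 = 0b01000100.
P[6]: D(K, 0b10110110) = 0b00101111; 0b00101111 ⊕ 0b00010110 = 0b00111001.

P[1] = 0b11111010, P[2] = 0b01001101, P[3] = 0b00110101, P[4] = 0b11011111, P[5] = 0b01000100, P[6] = 0b00111001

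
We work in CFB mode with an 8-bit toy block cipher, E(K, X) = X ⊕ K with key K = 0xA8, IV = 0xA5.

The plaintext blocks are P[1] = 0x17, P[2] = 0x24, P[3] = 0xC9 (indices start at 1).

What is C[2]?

CFB encryption: C_i = P_i ⊕ E(K, C_{i−1}), with C_{0} = IV.
C[1]: E(K, 0xA5) = 0x0D; 0x17 ⊕ 0x0D = 0x1A.
C[2]: E(K, 0x1A) = 0xB2; 0x24 ⊕ 0xB2 = 0x96.

C[2] = 0x96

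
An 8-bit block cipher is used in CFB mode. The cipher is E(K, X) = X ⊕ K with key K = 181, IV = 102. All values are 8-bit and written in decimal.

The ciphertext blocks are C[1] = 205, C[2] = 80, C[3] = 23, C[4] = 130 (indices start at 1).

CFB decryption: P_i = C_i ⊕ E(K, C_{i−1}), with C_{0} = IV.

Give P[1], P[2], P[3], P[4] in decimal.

P[1]: E(K, 102) = 211; 205 ⊕ 211 = 30.
P[2]: E(K, 205) = 120; 80 ⊕ 120 = 40.
P[3]: E(K, 80) = 229; 23 ⊕ 229 = 242.
P[4]: E(K, 23) = 162; 130 ⊕ 162 = 32.

P[1] = 30, P[2] = 40, P[3] = 242, P[4] = 32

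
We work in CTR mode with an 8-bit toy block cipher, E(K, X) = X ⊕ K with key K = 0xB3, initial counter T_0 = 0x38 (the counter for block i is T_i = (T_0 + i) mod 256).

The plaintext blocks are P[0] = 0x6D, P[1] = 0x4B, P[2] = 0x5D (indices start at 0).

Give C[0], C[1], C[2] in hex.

C[0] = 0xE6, C[1] = 0xC1, C[2] = 0xD4

CTR encryption: S_i = E(K, T_i) where T_i is the counter for block i; C_i = P_i ⊕ S_i.
C[0]: T = 0x38, S = E(K, T) = 0x8B; 0x6D ⊕ 0x8B = 0xE6.
C[1]: T = 0x39, S = E(K, T) = 0x8A; 0x4B ⊕ 0x8A = 0xC1.
C[2]: T = 0x3A, S = E(K, T) = 0x89; 0x5D ⊕ 0x89 = 0xD4.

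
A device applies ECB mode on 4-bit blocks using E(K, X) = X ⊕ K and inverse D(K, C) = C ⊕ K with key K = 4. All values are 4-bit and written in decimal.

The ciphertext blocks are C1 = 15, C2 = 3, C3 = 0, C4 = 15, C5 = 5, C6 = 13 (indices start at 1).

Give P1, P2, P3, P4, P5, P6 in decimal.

ECB decryption: P_i = D(K, C_i).
P1: D(K, 15) = 11.
P2: D(K, 3) = 7.
P3: D(K, 0) = 4.
P4: D(K, 15) = 11.
P5: D(K, 5) = 1.
P6: D(K, 13) = 9.

P1 = 11, P2 = 7, P3 = 4, P4 = 11, P5 = 1, P6 = 9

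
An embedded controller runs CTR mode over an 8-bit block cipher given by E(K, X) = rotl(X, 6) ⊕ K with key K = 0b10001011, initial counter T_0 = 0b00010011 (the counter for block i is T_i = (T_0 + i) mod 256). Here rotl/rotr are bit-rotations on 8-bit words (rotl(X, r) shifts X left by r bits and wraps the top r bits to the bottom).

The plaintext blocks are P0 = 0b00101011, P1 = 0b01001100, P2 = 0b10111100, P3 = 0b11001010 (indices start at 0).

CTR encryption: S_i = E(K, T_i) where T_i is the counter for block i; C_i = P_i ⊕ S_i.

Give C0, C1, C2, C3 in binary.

C0 = 0b01100100, C1 = 0b11000010, C2 = 0b01110010, C3 = 0b11000100

C0: T = 0b00010011, S = E(K, T) = 0b01001111; 0b00101011 ⊕ 0b01001111 = 0b01100100.
C1: T = 0b00010100, S = E(K, T) = 0b10001110; 0b01001100 ⊕ 0b10001110 = 0b11000010.
C2: T = 0b00010101, S = E(K, T) = 0b11001110; 0b10111100 ⊕ 0b11001110 = 0b01110010.
C3: T = 0b00010110, S = E(K, T) = 0b00001110; 0b11001010 ⊕ 0b00001110 = 0b11000100.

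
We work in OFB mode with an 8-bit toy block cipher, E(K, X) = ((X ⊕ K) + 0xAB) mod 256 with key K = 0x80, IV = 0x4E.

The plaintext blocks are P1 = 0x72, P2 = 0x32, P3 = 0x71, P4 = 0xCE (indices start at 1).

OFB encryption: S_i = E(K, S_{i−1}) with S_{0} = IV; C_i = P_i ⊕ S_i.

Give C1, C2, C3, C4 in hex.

C1: S = E(K, 0x4E) = 0x79; 0x72 ⊕ 0x79 = 0x0B.
C2: S = E(K, 0x79) = 0xA4; 0x32 ⊕ 0xA4 = 0x96.
C3: S = E(K, 0xA4) = 0xCF; 0x71 ⊕ 0xCF = 0xBE.
C4: S = E(K, 0xCF) = 0xFA; 0xCE ⊕ 0xFA = 0x34.

C1 = 0x0B, C2 = 0x96, C3 = 0xBE, C4 = 0x34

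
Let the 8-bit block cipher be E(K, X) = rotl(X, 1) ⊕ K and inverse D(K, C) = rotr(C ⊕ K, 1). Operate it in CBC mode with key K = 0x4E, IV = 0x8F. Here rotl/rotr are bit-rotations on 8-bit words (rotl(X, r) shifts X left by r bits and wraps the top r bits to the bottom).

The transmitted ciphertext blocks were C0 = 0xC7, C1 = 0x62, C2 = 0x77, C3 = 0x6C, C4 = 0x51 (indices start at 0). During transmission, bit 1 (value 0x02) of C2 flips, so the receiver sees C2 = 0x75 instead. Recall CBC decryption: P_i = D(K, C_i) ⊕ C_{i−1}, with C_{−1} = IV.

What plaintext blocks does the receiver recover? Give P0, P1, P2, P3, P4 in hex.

P0 = 0x4B, P1 = 0xD1, P2 = 0xFF, P3 = 0x64, P4 = 0xE3

Only C2 changed, to 0x75. In CBC, a change in C_i garbles P_i and flips the same bit in P_{i+1}. Decrypting the received ciphertext:
P0: D(K, 0xC7) = 0xC4; 0xC4 ⊕ 0x8F = 0x4B.
P1: D(K, 0x62) = 0x16; 0x16 ⊕ 0xC7 = 0xD1.
P2: D(K, 0x75) = 0x9D; 0x9D ⊕ 0x62 = 0xFF.
P3: D(K, 0x6C) = 0x11; 0x11 ⊕ 0x75 = 0x64.
P4: D(K, 0x51) = 0x8F; 0x8F ⊕ 0x6C = 0xE3.
Blocks that differ from the original plaintext: P2, P3.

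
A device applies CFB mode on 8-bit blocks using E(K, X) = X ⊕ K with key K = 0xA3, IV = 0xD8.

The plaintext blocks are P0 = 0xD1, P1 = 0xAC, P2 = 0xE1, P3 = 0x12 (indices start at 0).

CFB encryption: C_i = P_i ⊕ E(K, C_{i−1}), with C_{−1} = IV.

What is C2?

C2 = 0xE7

C0: E(K, 0xD8) = 0x7B; 0xD1 ⊕ 0x7B = 0xAA.
C1: E(K, 0xAA) = 0x09; 0xAC ⊕ 0x09 = 0xA5.
C2: E(K, 0xA5) = 0x06; 0xE1 ⊕ 0x06 = 0xE7.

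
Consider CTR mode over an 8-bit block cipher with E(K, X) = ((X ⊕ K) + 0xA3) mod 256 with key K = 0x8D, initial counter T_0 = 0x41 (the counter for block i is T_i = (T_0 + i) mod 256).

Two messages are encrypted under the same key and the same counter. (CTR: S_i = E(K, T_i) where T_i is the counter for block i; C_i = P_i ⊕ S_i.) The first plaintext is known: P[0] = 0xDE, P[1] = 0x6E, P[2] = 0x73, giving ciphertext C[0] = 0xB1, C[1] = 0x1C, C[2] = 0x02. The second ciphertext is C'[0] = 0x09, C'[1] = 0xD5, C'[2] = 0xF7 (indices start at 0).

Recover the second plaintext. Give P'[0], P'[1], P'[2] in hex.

In CTR with a reused counter, both messages share the same keystream S_i, so C_i ⊕ C'_i = P_i ⊕ P'_i and thus P'_i = P_i ⊕ C_i ⊕ C'_i.
P'[0]: 0xDE ⊕ 0xB1 ⊕ 0x09 = 0x66.
P'[1]: 0x6E ⊕ 0x1C ⊕ 0xD5 = 0xA7.
P'[2]: 0x73 ⊕ 0x02 ⊕ 0xF7 = 0x86.

P'[0] = 0x66, P'[1] = 0xA7, P'[2] = 0x86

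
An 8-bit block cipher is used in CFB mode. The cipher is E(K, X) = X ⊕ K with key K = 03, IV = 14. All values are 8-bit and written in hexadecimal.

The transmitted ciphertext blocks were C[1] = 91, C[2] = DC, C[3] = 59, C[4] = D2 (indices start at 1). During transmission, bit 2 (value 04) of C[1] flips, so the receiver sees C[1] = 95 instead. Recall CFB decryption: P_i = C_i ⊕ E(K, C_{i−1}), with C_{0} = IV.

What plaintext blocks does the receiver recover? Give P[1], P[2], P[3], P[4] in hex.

Only C[1] changed, to 95. In CFB, a change in C_i flips the same bit in P_i and garbles P_{i+1}. Decrypting the received ciphertext:
P[1]: E(K, 14) = 17; 95 ⊕ 17 = 82.
P[2]: E(K, 95) = 96; DC ⊕ 96 = 4A.
P[3]: E(K, DC) = DF; 59 ⊕ DF = 86.
P[4]: E(K, 59) = 5A; D2 ⊕ 5A = 88.
Blocks that differ from the original plaintext: P[1], P[2].

P[1] = 82, P[2] = 4A, P[3] = 86, P[4] = 88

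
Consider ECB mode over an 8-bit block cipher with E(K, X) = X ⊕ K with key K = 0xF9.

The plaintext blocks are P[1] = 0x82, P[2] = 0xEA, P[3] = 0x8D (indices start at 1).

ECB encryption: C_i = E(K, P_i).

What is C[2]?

C[2]: E(K, 0xEA) = 0x13.

C[2] = 0x13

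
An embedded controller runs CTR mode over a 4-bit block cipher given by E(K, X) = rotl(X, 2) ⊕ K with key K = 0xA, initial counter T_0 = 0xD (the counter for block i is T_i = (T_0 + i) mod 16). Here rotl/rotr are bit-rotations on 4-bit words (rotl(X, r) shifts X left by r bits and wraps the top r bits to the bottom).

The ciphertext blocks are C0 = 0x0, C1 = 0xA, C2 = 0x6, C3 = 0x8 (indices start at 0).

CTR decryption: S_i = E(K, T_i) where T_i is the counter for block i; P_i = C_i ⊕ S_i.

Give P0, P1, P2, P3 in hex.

P0: T = 0xD, S = E(K, T) = 0xD; 0x0 ⊕ 0xD = 0xD.
P1: T = 0xE, S = E(K, T) = 0x1; 0xA ⊕ 0x1 = 0xB.
P2: T = 0xF, S = E(K, T) = 0x5; 0x6 ⊕ 0x5 = 0x3.
P3: T = 0x0, S = E(K, T) = 0xA; 0x8 ⊕ 0xA = 0x2.

P0 = 0xD, P1 = 0xB, P2 = 0x3, P3 = 0x2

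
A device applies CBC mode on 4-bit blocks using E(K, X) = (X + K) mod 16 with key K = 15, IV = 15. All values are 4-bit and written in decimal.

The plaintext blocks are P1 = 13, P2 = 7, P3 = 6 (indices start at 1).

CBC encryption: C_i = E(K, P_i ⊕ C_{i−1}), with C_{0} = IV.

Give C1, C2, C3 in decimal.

C1 = 1, C2 = 5, C3 = 2

C1: P1 ⊕ 15 = 2; E(K, 2) = 1.
C2: P2 ⊕ 1 = 6; E(K, 6) = 5.
C3: P3 ⊕ 5 = 3; E(K, 3) = 2.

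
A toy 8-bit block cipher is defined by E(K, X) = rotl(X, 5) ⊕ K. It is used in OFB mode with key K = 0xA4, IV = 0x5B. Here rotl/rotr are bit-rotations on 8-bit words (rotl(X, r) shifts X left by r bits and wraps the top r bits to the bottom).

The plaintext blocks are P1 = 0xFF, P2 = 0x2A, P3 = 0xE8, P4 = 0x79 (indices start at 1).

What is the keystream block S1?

0xCF

OFB encryption: S_i = E(K, S_{i−1}) with S_{0} = IV; C_i = P_i ⊕ S_i.
C1: S = E(K, 0x5B) = 0xCF; 0xFF ⊕ 0xCF = 0x30.
So S1 = 0xCF.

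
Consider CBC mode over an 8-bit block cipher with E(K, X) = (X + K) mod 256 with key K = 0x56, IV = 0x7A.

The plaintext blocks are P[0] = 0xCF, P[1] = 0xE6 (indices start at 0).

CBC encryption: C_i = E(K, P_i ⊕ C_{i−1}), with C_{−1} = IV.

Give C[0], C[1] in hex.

C[0]: P[0] ⊕ 0x7A = 0xB5; E(K, 0xB5) = 0x0B.
C[1]: P[1] ⊕ 0x0B = 0xED; E(K, 0xED) = 0x43.

C[0] = 0x0B, C[1] = 0x43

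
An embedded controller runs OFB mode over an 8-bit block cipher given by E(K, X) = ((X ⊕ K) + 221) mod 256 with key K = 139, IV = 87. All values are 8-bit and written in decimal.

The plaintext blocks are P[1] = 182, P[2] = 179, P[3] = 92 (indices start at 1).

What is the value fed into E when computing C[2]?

185

OFB encryption: S_i = E(K, S_{i−1}) with S_{0} = IV; C_i = P_i ⊕ S_i.
C[1]: S = E(K, 87) = 185; 182 ⊕ 185 = 15.
C[2]: S = E(K, 185) = 15; 179 ⊕ 15 = 188.
So the input to E for block [2] is 185.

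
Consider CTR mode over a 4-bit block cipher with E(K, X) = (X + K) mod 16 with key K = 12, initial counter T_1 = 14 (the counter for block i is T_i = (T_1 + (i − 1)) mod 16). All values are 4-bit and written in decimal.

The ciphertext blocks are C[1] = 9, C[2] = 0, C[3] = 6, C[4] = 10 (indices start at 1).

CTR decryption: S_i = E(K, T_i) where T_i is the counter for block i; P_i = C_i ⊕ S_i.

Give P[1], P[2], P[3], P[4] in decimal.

P[1]: T = 14, S = E(K, T) = 10; 9 ⊕ 10 = 3.
P[2]: T = 15, S = E(K, T) = 11; 0 ⊕ 11 = 11.
P[3]: T = 0, S = E(K, T) = 12; 6 ⊕ 12 = 10.
P[4]: T = 1, S = E(K, T) = 13; 10 ⊕ 13 = 7.

P[1] = 3, P[2] = 11, P[3] = 10, P[4] = 7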